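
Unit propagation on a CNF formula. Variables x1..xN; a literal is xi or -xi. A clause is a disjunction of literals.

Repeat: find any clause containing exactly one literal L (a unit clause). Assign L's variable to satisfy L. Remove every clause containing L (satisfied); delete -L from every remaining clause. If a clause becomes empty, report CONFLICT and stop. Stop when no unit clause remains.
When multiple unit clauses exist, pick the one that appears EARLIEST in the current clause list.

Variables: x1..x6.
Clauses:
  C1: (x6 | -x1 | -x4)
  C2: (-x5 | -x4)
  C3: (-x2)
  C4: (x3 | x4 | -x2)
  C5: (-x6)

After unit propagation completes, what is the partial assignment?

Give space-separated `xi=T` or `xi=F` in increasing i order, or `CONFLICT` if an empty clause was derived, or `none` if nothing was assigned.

unit clause [-2] forces x2=F; simplify:
  satisfied 2 clause(s); 3 remain; assigned so far: [2]
unit clause [-6] forces x6=F; simplify:
  drop 6 from [6, -1, -4] -> [-1, -4]
  satisfied 1 clause(s); 2 remain; assigned so far: [2, 6]

Answer: x2=F x6=F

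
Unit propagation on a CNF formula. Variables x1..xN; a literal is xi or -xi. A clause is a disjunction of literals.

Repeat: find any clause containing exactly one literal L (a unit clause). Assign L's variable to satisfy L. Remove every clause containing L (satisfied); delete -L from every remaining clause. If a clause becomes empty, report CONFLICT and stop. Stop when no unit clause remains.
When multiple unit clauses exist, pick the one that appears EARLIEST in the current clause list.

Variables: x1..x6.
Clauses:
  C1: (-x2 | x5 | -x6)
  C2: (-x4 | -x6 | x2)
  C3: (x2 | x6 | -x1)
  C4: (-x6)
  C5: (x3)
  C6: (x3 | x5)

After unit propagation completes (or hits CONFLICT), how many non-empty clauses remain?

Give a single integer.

unit clause [-6] forces x6=F; simplify:
  drop 6 from [2, 6, -1] -> [2, -1]
  satisfied 3 clause(s); 3 remain; assigned so far: [6]
unit clause [3] forces x3=T; simplify:
  satisfied 2 clause(s); 1 remain; assigned so far: [3, 6]

Answer: 1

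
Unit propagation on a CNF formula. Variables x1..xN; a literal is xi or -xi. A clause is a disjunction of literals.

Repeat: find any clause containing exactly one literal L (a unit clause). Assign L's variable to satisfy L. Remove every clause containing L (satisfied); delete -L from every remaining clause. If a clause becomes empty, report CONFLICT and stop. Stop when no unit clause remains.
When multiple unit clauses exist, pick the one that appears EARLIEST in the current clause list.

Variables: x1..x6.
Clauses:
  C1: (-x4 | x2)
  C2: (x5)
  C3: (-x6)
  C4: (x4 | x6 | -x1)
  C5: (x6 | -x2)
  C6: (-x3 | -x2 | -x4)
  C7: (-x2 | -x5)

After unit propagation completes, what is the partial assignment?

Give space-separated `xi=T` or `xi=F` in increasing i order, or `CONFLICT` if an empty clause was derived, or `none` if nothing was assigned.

Answer: x1=F x2=F x4=F x5=T x6=F

Derivation:
unit clause [5] forces x5=T; simplify:
  drop -5 from [-2, -5] -> [-2]
  satisfied 1 clause(s); 6 remain; assigned so far: [5]
unit clause [-6] forces x6=F; simplify:
  drop 6 from [4, 6, -1] -> [4, -1]
  drop 6 from [6, -2] -> [-2]
  satisfied 1 clause(s); 5 remain; assigned so far: [5, 6]
unit clause [-2] forces x2=F; simplify:
  drop 2 from [-4, 2] -> [-4]
  satisfied 3 clause(s); 2 remain; assigned so far: [2, 5, 6]
unit clause [-4] forces x4=F; simplify:
  drop 4 from [4, -1] -> [-1]
  satisfied 1 clause(s); 1 remain; assigned so far: [2, 4, 5, 6]
unit clause [-1] forces x1=F; simplify:
  satisfied 1 clause(s); 0 remain; assigned so far: [1, 2, 4, 5, 6]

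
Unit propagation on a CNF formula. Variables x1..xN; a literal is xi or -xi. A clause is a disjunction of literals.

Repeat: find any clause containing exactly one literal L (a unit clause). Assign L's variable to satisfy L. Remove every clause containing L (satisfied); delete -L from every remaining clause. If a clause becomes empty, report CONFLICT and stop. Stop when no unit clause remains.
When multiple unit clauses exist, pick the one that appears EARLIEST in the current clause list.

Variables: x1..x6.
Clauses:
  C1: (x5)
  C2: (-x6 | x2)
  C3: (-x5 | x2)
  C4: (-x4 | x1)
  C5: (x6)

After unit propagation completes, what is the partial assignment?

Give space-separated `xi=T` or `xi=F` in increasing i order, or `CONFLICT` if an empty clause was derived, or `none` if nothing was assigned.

Answer: x2=T x5=T x6=T

Derivation:
unit clause [5] forces x5=T; simplify:
  drop -5 from [-5, 2] -> [2]
  satisfied 1 clause(s); 4 remain; assigned so far: [5]
unit clause [2] forces x2=T; simplify:
  satisfied 2 clause(s); 2 remain; assigned so far: [2, 5]
unit clause [6] forces x6=T; simplify:
  satisfied 1 clause(s); 1 remain; assigned so far: [2, 5, 6]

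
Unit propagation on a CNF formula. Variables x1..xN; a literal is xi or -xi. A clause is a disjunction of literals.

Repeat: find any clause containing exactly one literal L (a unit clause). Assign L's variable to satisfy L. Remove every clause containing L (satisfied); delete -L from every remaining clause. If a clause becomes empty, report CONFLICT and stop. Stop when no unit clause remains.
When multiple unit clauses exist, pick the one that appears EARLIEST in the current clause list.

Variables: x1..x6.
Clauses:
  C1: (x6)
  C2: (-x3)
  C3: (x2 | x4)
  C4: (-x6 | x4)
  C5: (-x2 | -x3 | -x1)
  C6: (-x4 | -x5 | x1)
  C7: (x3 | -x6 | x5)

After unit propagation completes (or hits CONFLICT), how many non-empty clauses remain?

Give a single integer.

unit clause [6] forces x6=T; simplify:
  drop -6 from [-6, 4] -> [4]
  drop -6 from [3, -6, 5] -> [3, 5]
  satisfied 1 clause(s); 6 remain; assigned so far: [6]
unit clause [-3] forces x3=F; simplify:
  drop 3 from [3, 5] -> [5]
  satisfied 2 clause(s); 4 remain; assigned so far: [3, 6]
unit clause [4] forces x4=T; simplify:
  drop -4 from [-4, -5, 1] -> [-5, 1]
  satisfied 2 clause(s); 2 remain; assigned so far: [3, 4, 6]
unit clause [5] forces x5=T; simplify:
  drop -5 from [-5, 1] -> [1]
  satisfied 1 clause(s); 1 remain; assigned so far: [3, 4, 5, 6]
unit clause [1] forces x1=T; simplify:
  satisfied 1 clause(s); 0 remain; assigned so far: [1, 3, 4, 5, 6]

Answer: 0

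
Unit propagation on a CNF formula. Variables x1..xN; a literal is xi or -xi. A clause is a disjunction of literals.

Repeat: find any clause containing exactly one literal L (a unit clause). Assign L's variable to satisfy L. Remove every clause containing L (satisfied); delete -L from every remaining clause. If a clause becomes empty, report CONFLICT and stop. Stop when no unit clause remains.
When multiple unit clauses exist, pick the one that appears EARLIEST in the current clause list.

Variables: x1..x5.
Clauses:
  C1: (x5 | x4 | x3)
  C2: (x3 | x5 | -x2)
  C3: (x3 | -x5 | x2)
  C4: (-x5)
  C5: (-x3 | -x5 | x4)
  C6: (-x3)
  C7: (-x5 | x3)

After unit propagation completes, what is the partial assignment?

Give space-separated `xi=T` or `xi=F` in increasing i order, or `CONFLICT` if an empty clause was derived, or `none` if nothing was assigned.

unit clause [-5] forces x5=F; simplify:
  drop 5 from [5, 4, 3] -> [4, 3]
  drop 5 from [3, 5, -2] -> [3, -2]
  satisfied 4 clause(s); 3 remain; assigned so far: [5]
unit clause [-3] forces x3=F; simplify:
  drop 3 from [4, 3] -> [4]
  drop 3 from [3, -2] -> [-2]
  satisfied 1 clause(s); 2 remain; assigned so far: [3, 5]
unit clause [4] forces x4=T; simplify:
  satisfied 1 clause(s); 1 remain; assigned so far: [3, 4, 5]
unit clause [-2] forces x2=F; simplify:
  satisfied 1 clause(s); 0 remain; assigned so far: [2, 3, 4, 5]

Answer: x2=F x3=F x4=T x5=F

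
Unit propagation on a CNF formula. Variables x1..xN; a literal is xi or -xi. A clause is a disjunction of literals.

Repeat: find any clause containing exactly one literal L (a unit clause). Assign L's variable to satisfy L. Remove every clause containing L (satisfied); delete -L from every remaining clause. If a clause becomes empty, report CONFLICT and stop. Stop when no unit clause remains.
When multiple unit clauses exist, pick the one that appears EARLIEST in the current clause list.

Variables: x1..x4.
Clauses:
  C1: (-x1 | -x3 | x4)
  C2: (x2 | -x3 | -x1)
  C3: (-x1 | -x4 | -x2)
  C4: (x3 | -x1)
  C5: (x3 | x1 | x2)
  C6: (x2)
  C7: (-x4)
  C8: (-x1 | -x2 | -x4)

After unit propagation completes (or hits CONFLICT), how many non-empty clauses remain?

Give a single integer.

unit clause [2] forces x2=T; simplify:
  drop -2 from [-1, -4, -2] -> [-1, -4]
  drop -2 from [-1, -2, -4] -> [-1, -4]
  satisfied 3 clause(s); 5 remain; assigned so far: [2]
unit clause [-4] forces x4=F; simplify:
  drop 4 from [-1, -3, 4] -> [-1, -3]
  satisfied 3 clause(s); 2 remain; assigned so far: [2, 4]

Answer: 2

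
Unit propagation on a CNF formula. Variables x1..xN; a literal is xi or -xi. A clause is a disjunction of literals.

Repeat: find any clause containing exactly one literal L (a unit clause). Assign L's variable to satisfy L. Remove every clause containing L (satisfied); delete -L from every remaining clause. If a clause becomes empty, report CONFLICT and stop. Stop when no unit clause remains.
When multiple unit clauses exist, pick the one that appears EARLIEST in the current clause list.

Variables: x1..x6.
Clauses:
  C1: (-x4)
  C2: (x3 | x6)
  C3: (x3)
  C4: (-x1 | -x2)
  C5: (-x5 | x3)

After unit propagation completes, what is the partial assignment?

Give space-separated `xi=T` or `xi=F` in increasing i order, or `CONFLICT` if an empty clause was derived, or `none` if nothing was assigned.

Answer: x3=T x4=F

Derivation:
unit clause [-4] forces x4=F; simplify:
  satisfied 1 clause(s); 4 remain; assigned so far: [4]
unit clause [3] forces x3=T; simplify:
  satisfied 3 clause(s); 1 remain; assigned so far: [3, 4]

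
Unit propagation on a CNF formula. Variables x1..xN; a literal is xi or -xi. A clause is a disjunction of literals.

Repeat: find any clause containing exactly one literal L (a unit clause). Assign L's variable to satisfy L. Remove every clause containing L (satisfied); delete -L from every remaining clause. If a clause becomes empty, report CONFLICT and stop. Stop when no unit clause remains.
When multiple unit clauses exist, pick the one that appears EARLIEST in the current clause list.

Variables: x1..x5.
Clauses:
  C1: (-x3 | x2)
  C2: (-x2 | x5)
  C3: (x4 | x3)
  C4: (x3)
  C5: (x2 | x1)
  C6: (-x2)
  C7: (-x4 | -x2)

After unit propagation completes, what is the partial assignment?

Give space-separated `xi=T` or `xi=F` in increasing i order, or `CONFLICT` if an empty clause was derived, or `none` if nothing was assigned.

Answer: CONFLICT

Derivation:
unit clause [3] forces x3=T; simplify:
  drop -3 from [-3, 2] -> [2]
  satisfied 2 clause(s); 5 remain; assigned so far: [3]
unit clause [2] forces x2=T; simplify:
  drop -2 from [-2, 5] -> [5]
  drop -2 from [-2] -> [] (empty!)
  drop -2 from [-4, -2] -> [-4]
  satisfied 2 clause(s); 3 remain; assigned so far: [2, 3]
CONFLICT (empty clause)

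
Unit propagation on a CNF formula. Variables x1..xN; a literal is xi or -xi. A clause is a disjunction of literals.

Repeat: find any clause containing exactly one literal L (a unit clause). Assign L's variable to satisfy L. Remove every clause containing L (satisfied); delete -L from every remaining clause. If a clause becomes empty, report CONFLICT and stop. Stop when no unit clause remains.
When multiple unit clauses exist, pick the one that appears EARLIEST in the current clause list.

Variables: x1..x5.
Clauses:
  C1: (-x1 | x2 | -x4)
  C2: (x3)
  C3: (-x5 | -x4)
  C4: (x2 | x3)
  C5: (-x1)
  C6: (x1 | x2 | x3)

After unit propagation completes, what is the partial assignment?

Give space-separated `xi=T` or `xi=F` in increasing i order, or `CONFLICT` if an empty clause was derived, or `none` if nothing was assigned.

Answer: x1=F x3=T

Derivation:
unit clause [3] forces x3=T; simplify:
  satisfied 3 clause(s); 3 remain; assigned so far: [3]
unit clause [-1] forces x1=F; simplify:
  satisfied 2 clause(s); 1 remain; assigned so far: [1, 3]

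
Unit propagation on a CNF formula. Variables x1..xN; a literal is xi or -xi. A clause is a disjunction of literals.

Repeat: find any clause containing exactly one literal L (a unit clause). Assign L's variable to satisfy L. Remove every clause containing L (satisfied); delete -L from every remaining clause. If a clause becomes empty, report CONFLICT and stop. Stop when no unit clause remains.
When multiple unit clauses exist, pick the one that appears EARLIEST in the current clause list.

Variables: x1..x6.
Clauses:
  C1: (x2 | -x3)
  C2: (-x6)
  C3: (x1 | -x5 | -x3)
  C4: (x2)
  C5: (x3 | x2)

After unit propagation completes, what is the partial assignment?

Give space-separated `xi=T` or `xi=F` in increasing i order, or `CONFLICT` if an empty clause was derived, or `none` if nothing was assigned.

Answer: x2=T x6=F

Derivation:
unit clause [-6] forces x6=F; simplify:
  satisfied 1 clause(s); 4 remain; assigned so far: [6]
unit clause [2] forces x2=T; simplify:
  satisfied 3 clause(s); 1 remain; assigned so far: [2, 6]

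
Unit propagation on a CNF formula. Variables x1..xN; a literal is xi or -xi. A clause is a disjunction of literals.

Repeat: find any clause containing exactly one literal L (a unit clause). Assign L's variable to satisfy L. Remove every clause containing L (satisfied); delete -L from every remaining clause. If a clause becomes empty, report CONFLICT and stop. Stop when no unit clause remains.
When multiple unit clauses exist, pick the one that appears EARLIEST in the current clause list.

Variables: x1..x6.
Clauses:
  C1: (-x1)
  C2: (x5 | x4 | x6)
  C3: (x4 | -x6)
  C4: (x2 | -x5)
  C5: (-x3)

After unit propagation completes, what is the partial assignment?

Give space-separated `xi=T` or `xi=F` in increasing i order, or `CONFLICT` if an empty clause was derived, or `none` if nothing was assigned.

unit clause [-1] forces x1=F; simplify:
  satisfied 1 clause(s); 4 remain; assigned so far: [1]
unit clause [-3] forces x3=F; simplify:
  satisfied 1 clause(s); 3 remain; assigned so far: [1, 3]

Answer: x1=F x3=F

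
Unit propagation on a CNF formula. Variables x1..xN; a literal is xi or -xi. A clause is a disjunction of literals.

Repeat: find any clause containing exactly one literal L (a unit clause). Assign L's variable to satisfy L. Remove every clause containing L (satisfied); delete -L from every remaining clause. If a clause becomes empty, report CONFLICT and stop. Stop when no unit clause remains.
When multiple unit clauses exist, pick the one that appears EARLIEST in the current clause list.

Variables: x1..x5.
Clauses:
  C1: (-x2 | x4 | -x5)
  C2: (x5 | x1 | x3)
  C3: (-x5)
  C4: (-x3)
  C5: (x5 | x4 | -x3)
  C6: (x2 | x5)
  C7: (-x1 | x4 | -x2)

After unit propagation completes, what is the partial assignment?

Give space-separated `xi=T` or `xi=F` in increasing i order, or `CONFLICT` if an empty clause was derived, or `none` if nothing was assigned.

Answer: x1=T x2=T x3=F x4=T x5=F

Derivation:
unit clause [-5] forces x5=F; simplify:
  drop 5 from [5, 1, 3] -> [1, 3]
  drop 5 from [5, 4, -3] -> [4, -3]
  drop 5 from [2, 5] -> [2]
  satisfied 2 clause(s); 5 remain; assigned so far: [5]
unit clause [-3] forces x3=F; simplify:
  drop 3 from [1, 3] -> [1]
  satisfied 2 clause(s); 3 remain; assigned so far: [3, 5]
unit clause [1] forces x1=T; simplify:
  drop -1 from [-1, 4, -2] -> [4, -2]
  satisfied 1 clause(s); 2 remain; assigned so far: [1, 3, 5]
unit clause [2] forces x2=T; simplify:
  drop -2 from [4, -2] -> [4]
  satisfied 1 clause(s); 1 remain; assigned so far: [1, 2, 3, 5]
unit clause [4] forces x4=T; simplify:
  satisfied 1 clause(s); 0 remain; assigned so far: [1, 2, 3, 4, 5]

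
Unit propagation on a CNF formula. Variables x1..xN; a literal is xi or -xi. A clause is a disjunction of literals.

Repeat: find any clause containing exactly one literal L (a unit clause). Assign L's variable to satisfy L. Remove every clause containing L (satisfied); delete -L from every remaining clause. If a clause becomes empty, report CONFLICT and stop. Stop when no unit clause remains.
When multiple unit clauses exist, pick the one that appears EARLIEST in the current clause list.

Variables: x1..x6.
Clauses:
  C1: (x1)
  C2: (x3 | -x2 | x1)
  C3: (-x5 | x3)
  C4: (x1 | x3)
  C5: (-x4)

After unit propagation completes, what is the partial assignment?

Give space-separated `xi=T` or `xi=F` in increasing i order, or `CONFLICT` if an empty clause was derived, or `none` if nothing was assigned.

unit clause [1] forces x1=T; simplify:
  satisfied 3 clause(s); 2 remain; assigned so far: [1]
unit clause [-4] forces x4=F; simplify:
  satisfied 1 clause(s); 1 remain; assigned so far: [1, 4]

Answer: x1=T x4=F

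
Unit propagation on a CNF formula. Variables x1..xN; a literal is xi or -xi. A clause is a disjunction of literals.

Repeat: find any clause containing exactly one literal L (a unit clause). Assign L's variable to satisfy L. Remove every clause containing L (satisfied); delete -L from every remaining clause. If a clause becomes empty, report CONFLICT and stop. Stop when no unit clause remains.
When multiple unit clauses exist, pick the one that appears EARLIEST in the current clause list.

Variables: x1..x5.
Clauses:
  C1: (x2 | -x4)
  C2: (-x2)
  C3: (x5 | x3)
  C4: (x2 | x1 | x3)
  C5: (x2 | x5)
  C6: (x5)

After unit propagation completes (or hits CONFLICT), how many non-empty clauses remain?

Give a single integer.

Answer: 1

Derivation:
unit clause [-2] forces x2=F; simplify:
  drop 2 from [2, -4] -> [-4]
  drop 2 from [2, 1, 3] -> [1, 3]
  drop 2 from [2, 5] -> [5]
  satisfied 1 clause(s); 5 remain; assigned so far: [2]
unit clause [-4] forces x4=F; simplify:
  satisfied 1 clause(s); 4 remain; assigned so far: [2, 4]
unit clause [5] forces x5=T; simplify:
  satisfied 3 clause(s); 1 remain; assigned so far: [2, 4, 5]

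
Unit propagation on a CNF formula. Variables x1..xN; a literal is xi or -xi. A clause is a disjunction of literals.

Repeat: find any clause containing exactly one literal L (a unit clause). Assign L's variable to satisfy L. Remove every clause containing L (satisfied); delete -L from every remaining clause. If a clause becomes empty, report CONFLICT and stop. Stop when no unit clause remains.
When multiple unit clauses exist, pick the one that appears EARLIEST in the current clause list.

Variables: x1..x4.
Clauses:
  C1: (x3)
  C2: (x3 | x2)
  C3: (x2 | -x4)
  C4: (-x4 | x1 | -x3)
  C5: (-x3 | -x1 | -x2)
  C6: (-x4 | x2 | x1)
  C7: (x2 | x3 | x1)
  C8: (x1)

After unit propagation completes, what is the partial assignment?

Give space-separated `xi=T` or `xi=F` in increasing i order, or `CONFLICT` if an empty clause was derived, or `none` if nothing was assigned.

unit clause [3] forces x3=T; simplify:
  drop -3 from [-4, 1, -3] -> [-4, 1]
  drop -3 from [-3, -1, -2] -> [-1, -2]
  satisfied 3 clause(s); 5 remain; assigned so far: [3]
unit clause [1] forces x1=T; simplify:
  drop -1 from [-1, -2] -> [-2]
  satisfied 3 clause(s); 2 remain; assigned so far: [1, 3]
unit clause [-2] forces x2=F; simplify:
  drop 2 from [2, -4] -> [-4]
  satisfied 1 clause(s); 1 remain; assigned so far: [1, 2, 3]
unit clause [-4] forces x4=F; simplify:
  satisfied 1 clause(s); 0 remain; assigned so far: [1, 2, 3, 4]

Answer: x1=T x2=F x3=T x4=F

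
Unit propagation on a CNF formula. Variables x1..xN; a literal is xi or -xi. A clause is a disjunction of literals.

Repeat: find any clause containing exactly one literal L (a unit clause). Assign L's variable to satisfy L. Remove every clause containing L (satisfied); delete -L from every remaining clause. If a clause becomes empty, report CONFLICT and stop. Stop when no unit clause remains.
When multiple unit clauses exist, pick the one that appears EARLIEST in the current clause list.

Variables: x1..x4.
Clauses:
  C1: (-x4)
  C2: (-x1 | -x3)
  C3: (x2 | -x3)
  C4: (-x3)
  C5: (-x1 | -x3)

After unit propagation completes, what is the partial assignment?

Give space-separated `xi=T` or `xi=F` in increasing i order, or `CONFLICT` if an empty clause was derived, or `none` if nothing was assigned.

unit clause [-4] forces x4=F; simplify:
  satisfied 1 clause(s); 4 remain; assigned so far: [4]
unit clause [-3] forces x3=F; simplify:
  satisfied 4 clause(s); 0 remain; assigned so far: [3, 4]

Answer: x3=F x4=F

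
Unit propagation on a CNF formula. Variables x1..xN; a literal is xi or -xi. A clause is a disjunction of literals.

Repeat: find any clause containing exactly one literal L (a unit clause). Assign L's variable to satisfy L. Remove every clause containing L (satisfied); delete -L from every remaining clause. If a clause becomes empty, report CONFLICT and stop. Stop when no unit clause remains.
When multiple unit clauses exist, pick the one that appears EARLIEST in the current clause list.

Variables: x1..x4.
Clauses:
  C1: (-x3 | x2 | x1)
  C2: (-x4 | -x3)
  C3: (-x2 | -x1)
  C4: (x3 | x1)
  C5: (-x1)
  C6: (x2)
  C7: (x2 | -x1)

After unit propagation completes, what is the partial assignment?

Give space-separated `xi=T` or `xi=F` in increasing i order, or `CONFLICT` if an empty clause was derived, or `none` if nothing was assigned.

Answer: x1=F x2=T x3=T x4=F

Derivation:
unit clause [-1] forces x1=F; simplify:
  drop 1 from [-3, 2, 1] -> [-3, 2]
  drop 1 from [3, 1] -> [3]
  satisfied 3 clause(s); 4 remain; assigned so far: [1]
unit clause [3] forces x3=T; simplify:
  drop -3 from [-3, 2] -> [2]
  drop -3 from [-4, -3] -> [-4]
  satisfied 1 clause(s); 3 remain; assigned so far: [1, 3]
unit clause [2] forces x2=T; simplify:
  satisfied 2 clause(s); 1 remain; assigned so far: [1, 2, 3]
unit clause [-4] forces x4=F; simplify:
  satisfied 1 clause(s); 0 remain; assigned so far: [1, 2, 3, 4]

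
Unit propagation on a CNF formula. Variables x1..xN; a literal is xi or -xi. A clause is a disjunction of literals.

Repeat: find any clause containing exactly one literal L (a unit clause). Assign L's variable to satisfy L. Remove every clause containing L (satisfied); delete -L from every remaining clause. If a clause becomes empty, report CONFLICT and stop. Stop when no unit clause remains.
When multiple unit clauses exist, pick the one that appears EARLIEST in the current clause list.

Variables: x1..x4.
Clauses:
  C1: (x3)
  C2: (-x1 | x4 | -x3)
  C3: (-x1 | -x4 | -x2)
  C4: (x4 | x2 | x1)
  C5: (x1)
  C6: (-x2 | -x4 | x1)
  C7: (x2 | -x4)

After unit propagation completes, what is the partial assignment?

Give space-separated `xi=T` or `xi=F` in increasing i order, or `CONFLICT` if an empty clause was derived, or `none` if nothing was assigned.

Answer: CONFLICT

Derivation:
unit clause [3] forces x3=T; simplify:
  drop -3 from [-1, 4, -3] -> [-1, 4]
  satisfied 1 clause(s); 6 remain; assigned so far: [3]
unit clause [1] forces x1=T; simplify:
  drop -1 from [-1, 4] -> [4]
  drop -1 from [-1, -4, -2] -> [-4, -2]
  satisfied 3 clause(s); 3 remain; assigned so far: [1, 3]
unit clause [4] forces x4=T; simplify:
  drop -4 from [-4, -2] -> [-2]
  drop -4 from [2, -4] -> [2]
  satisfied 1 clause(s); 2 remain; assigned so far: [1, 3, 4]
unit clause [-2] forces x2=F; simplify:
  drop 2 from [2] -> [] (empty!)
  satisfied 1 clause(s); 1 remain; assigned so far: [1, 2, 3, 4]
CONFLICT (empty clause)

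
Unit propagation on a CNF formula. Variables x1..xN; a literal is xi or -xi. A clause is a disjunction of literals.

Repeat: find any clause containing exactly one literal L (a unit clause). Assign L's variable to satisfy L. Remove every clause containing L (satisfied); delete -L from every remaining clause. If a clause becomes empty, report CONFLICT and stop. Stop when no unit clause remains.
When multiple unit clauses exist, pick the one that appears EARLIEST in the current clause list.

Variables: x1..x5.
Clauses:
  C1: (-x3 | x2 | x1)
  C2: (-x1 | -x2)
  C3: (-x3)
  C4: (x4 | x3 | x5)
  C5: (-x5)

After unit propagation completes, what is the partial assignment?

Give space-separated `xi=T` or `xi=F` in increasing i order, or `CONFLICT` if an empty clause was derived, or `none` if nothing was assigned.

unit clause [-3] forces x3=F; simplify:
  drop 3 from [4, 3, 5] -> [4, 5]
  satisfied 2 clause(s); 3 remain; assigned so far: [3]
unit clause [-5] forces x5=F; simplify:
  drop 5 from [4, 5] -> [4]
  satisfied 1 clause(s); 2 remain; assigned so far: [3, 5]
unit clause [4] forces x4=T; simplify:
  satisfied 1 clause(s); 1 remain; assigned so far: [3, 4, 5]

Answer: x3=F x4=T x5=F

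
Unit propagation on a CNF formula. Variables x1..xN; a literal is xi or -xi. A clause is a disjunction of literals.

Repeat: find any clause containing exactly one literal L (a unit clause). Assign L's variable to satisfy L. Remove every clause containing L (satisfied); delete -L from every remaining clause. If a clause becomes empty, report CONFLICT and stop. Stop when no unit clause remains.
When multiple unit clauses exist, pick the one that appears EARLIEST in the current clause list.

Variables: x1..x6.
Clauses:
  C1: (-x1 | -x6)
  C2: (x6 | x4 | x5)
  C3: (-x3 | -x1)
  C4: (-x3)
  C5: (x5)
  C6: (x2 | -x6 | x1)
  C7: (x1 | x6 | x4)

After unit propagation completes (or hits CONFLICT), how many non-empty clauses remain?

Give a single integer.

Answer: 3

Derivation:
unit clause [-3] forces x3=F; simplify:
  satisfied 2 clause(s); 5 remain; assigned so far: [3]
unit clause [5] forces x5=T; simplify:
  satisfied 2 clause(s); 3 remain; assigned so far: [3, 5]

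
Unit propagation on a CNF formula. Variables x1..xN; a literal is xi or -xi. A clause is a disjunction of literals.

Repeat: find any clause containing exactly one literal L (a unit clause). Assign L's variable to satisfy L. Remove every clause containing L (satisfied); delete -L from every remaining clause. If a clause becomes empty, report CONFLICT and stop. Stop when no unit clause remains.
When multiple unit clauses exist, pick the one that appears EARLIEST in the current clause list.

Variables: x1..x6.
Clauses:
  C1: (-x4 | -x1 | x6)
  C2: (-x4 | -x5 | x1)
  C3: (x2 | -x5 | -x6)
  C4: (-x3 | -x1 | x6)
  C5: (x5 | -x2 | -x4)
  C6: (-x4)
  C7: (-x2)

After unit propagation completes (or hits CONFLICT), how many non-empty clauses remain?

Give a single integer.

unit clause [-4] forces x4=F; simplify:
  satisfied 4 clause(s); 3 remain; assigned so far: [4]
unit clause [-2] forces x2=F; simplify:
  drop 2 from [2, -5, -6] -> [-5, -6]
  satisfied 1 clause(s); 2 remain; assigned so far: [2, 4]

Answer: 2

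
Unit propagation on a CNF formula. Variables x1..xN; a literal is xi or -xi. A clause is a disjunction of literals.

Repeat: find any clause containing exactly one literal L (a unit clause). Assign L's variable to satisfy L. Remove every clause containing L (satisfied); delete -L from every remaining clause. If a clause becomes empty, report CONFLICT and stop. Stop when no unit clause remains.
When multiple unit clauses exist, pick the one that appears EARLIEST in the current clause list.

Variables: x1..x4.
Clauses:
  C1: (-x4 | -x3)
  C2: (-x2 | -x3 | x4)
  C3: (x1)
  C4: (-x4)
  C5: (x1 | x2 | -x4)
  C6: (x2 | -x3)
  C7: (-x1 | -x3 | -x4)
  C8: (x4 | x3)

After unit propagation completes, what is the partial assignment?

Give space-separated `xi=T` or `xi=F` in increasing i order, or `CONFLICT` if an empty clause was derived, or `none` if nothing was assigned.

unit clause [1] forces x1=T; simplify:
  drop -1 from [-1, -3, -4] -> [-3, -4]
  satisfied 2 clause(s); 6 remain; assigned so far: [1]
unit clause [-4] forces x4=F; simplify:
  drop 4 from [-2, -3, 4] -> [-2, -3]
  drop 4 from [4, 3] -> [3]
  satisfied 3 clause(s); 3 remain; assigned so far: [1, 4]
unit clause [3] forces x3=T; simplify:
  drop -3 from [-2, -3] -> [-2]
  drop -3 from [2, -3] -> [2]
  satisfied 1 clause(s); 2 remain; assigned so far: [1, 3, 4]
unit clause [-2] forces x2=F; simplify:
  drop 2 from [2] -> [] (empty!)
  satisfied 1 clause(s); 1 remain; assigned so far: [1, 2, 3, 4]
CONFLICT (empty clause)

Answer: CONFLICT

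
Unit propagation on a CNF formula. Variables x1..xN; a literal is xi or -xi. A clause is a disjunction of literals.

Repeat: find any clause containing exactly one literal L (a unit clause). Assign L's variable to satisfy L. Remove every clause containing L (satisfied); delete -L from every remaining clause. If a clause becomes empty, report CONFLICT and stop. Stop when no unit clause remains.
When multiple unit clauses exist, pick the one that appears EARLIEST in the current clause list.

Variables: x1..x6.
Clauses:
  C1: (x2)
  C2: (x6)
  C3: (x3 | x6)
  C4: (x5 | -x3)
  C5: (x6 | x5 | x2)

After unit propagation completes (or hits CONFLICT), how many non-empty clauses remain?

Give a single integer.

unit clause [2] forces x2=T; simplify:
  satisfied 2 clause(s); 3 remain; assigned so far: [2]
unit clause [6] forces x6=T; simplify:
  satisfied 2 clause(s); 1 remain; assigned so far: [2, 6]

Answer: 1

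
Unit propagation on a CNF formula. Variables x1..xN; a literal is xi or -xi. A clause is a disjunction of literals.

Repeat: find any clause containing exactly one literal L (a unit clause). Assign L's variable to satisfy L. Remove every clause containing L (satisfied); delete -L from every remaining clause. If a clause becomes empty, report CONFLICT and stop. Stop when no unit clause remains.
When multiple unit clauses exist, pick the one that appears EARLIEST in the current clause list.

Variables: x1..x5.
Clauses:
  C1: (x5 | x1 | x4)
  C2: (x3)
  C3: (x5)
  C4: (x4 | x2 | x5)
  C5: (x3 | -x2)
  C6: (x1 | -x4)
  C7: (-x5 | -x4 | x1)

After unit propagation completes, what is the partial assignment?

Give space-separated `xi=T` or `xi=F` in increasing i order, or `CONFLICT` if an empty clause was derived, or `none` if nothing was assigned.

Answer: x3=T x5=T

Derivation:
unit clause [3] forces x3=T; simplify:
  satisfied 2 clause(s); 5 remain; assigned so far: [3]
unit clause [5] forces x5=T; simplify:
  drop -5 from [-5, -4, 1] -> [-4, 1]
  satisfied 3 clause(s); 2 remain; assigned so far: [3, 5]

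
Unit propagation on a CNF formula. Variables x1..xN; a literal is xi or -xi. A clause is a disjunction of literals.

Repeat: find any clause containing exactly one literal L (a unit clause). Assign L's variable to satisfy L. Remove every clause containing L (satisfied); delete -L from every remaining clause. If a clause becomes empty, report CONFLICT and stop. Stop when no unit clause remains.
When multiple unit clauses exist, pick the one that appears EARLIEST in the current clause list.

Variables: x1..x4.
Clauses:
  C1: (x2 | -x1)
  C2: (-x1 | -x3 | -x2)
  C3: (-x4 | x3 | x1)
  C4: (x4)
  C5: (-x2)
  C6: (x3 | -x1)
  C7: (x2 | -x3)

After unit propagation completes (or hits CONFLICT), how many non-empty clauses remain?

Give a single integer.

unit clause [4] forces x4=T; simplify:
  drop -4 from [-4, 3, 1] -> [3, 1]
  satisfied 1 clause(s); 6 remain; assigned so far: [4]
unit clause [-2] forces x2=F; simplify:
  drop 2 from [2, -1] -> [-1]
  drop 2 from [2, -3] -> [-3]
  satisfied 2 clause(s); 4 remain; assigned so far: [2, 4]
unit clause [-1] forces x1=F; simplify:
  drop 1 from [3, 1] -> [3]
  satisfied 2 clause(s); 2 remain; assigned so far: [1, 2, 4]
unit clause [3] forces x3=T; simplify:
  drop -3 from [-3] -> [] (empty!)
  satisfied 1 clause(s); 1 remain; assigned so far: [1, 2, 3, 4]
CONFLICT (empty clause)

Answer: 0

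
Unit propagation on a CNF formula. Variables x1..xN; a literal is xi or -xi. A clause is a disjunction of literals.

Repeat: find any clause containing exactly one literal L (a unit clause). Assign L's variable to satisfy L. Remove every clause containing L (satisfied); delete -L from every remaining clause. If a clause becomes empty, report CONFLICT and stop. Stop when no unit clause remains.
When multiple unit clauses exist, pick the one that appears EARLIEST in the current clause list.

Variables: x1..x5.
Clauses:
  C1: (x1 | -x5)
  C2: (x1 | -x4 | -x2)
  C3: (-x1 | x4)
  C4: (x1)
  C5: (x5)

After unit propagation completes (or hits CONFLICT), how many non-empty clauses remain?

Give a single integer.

unit clause [1] forces x1=T; simplify:
  drop -1 from [-1, 4] -> [4]
  satisfied 3 clause(s); 2 remain; assigned so far: [1]
unit clause [4] forces x4=T; simplify:
  satisfied 1 clause(s); 1 remain; assigned so far: [1, 4]
unit clause [5] forces x5=T; simplify:
  satisfied 1 clause(s); 0 remain; assigned so far: [1, 4, 5]

Answer: 0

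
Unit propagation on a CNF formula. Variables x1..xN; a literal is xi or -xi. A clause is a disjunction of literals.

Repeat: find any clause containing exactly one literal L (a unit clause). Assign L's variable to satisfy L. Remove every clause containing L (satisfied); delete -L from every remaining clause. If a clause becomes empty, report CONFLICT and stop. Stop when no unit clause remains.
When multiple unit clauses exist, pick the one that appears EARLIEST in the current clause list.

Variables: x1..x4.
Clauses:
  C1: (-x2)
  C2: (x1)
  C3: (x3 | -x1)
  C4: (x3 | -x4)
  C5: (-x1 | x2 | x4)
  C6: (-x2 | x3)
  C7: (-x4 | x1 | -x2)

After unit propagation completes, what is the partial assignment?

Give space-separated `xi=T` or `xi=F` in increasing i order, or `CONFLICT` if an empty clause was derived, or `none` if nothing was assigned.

unit clause [-2] forces x2=F; simplify:
  drop 2 from [-1, 2, 4] -> [-1, 4]
  satisfied 3 clause(s); 4 remain; assigned so far: [2]
unit clause [1] forces x1=T; simplify:
  drop -1 from [3, -1] -> [3]
  drop -1 from [-1, 4] -> [4]
  satisfied 1 clause(s); 3 remain; assigned so far: [1, 2]
unit clause [3] forces x3=T; simplify:
  satisfied 2 clause(s); 1 remain; assigned so far: [1, 2, 3]
unit clause [4] forces x4=T; simplify:
  satisfied 1 clause(s); 0 remain; assigned so far: [1, 2, 3, 4]

Answer: x1=T x2=F x3=T x4=T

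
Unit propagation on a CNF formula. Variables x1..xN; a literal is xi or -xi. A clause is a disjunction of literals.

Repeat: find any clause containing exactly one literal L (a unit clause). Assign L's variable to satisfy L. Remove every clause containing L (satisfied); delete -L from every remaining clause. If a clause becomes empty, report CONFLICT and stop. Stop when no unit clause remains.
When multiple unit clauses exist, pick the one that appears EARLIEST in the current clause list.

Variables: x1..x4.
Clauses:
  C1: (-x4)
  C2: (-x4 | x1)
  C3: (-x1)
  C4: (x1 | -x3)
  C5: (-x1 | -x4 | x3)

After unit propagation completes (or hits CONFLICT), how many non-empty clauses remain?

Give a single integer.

Answer: 0

Derivation:
unit clause [-4] forces x4=F; simplify:
  satisfied 3 clause(s); 2 remain; assigned so far: [4]
unit clause [-1] forces x1=F; simplify:
  drop 1 from [1, -3] -> [-3]
  satisfied 1 clause(s); 1 remain; assigned so far: [1, 4]
unit clause [-3] forces x3=F; simplify:
  satisfied 1 clause(s); 0 remain; assigned so far: [1, 3, 4]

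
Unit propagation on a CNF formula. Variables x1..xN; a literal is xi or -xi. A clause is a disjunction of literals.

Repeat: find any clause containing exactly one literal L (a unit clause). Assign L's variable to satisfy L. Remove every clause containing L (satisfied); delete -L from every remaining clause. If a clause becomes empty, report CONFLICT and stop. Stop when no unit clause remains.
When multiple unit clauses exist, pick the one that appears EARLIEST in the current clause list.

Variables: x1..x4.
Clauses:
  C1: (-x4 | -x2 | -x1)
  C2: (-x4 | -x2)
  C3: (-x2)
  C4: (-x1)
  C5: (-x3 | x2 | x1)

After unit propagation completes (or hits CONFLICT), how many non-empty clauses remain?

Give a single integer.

Answer: 0

Derivation:
unit clause [-2] forces x2=F; simplify:
  drop 2 from [-3, 2, 1] -> [-3, 1]
  satisfied 3 clause(s); 2 remain; assigned so far: [2]
unit clause [-1] forces x1=F; simplify:
  drop 1 from [-3, 1] -> [-3]
  satisfied 1 clause(s); 1 remain; assigned so far: [1, 2]
unit clause [-3] forces x3=F; simplify:
  satisfied 1 clause(s); 0 remain; assigned so far: [1, 2, 3]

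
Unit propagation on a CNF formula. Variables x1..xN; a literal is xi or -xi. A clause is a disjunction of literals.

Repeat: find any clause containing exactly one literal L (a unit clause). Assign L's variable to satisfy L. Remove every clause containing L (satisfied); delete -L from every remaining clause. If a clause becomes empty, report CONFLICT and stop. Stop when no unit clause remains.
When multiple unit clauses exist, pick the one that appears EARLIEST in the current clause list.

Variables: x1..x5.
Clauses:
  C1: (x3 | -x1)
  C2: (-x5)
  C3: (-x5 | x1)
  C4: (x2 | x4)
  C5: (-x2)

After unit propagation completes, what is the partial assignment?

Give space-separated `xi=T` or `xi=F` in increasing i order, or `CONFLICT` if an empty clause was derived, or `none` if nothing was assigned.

unit clause [-5] forces x5=F; simplify:
  satisfied 2 clause(s); 3 remain; assigned so far: [5]
unit clause [-2] forces x2=F; simplify:
  drop 2 from [2, 4] -> [4]
  satisfied 1 clause(s); 2 remain; assigned so far: [2, 5]
unit clause [4] forces x4=T; simplify:
  satisfied 1 clause(s); 1 remain; assigned so far: [2, 4, 5]

Answer: x2=F x4=T x5=F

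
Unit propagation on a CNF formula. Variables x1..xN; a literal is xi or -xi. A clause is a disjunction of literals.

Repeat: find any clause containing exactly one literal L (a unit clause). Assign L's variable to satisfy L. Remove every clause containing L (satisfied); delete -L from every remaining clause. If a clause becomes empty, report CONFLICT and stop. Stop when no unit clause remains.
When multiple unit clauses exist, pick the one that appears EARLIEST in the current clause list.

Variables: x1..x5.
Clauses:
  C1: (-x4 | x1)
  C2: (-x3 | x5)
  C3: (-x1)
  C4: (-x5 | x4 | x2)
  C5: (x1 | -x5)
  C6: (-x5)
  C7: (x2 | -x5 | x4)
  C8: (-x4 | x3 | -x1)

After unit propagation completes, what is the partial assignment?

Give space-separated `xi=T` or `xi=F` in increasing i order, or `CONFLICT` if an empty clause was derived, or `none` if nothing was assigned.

Answer: x1=F x3=F x4=F x5=F

Derivation:
unit clause [-1] forces x1=F; simplify:
  drop 1 from [-4, 1] -> [-4]
  drop 1 from [1, -5] -> [-5]
  satisfied 2 clause(s); 6 remain; assigned so far: [1]
unit clause [-4] forces x4=F; simplify:
  drop 4 from [-5, 4, 2] -> [-5, 2]
  drop 4 from [2, -5, 4] -> [2, -5]
  satisfied 1 clause(s); 5 remain; assigned so far: [1, 4]
unit clause [-5] forces x5=F; simplify:
  drop 5 from [-3, 5] -> [-3]
  satisfied 4 clause(s); 1 remain; assigned so far: [1, 4, 5]
unit clause [-3] forces x3=F; simplify:
  satisfied 1 clause(s); 0 remain; assigned so far: [1, 3, 4, 5]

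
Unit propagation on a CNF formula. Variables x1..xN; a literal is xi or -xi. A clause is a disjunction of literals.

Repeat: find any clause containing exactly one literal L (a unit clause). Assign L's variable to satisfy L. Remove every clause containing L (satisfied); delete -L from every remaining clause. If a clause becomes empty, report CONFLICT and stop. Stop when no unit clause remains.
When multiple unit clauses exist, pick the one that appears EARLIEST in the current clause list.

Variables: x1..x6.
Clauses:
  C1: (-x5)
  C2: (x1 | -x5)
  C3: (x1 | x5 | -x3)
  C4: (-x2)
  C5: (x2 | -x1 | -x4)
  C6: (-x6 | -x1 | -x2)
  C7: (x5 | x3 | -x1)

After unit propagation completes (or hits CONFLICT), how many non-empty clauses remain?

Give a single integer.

Answer: 3

Derivation:
unit clause [-5] forces x5=F; simplify:
  drop 5 from [1, 5, -3] -> [1, -3]
  drop 5 from [5, 3, -1] -> [3, -1]
  satisfied 2 clause(s); 5 remain; assigned so far: [5]
unit clause [-2] forces x2=F; simplify:
  drop 2 from [2, -1, -4] -> [-1, -4]
  satisfied 2 clause(s); 3 remain; assigned so far: [2, 5]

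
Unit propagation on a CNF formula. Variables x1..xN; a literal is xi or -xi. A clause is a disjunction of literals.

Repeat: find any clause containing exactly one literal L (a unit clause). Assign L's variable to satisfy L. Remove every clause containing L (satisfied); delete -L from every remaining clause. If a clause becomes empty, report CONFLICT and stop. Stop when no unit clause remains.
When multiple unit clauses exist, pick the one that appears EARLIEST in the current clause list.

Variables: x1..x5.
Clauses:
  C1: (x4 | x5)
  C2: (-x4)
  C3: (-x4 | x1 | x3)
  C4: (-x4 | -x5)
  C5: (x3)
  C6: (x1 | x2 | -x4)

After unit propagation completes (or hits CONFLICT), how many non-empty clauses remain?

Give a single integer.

Answer: 0

Derivation:
unit clause [-4] forces x4=F; simplify:
  drop 4 from [4, 5] -> [5]
  satisfied 4 clause(s); 2 remain; assigned so far: [4]
unit clause [5] forces x5=T; simplify:
  satisfied 1 clause(s); 1 remain; assigned so far: [4, 5]
unit clause [3] forces x3=T; simplify:
  satisfied 1 clause(s); 0 remain; assigned so far: [3, 4, 5]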